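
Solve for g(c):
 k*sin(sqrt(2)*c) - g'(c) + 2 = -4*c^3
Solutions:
 g(c) = C1 + c^4 + 2*c - sqrt(2)*k*cos(sqrt(2)*c)/2


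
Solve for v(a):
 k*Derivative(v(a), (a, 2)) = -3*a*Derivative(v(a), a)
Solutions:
 v(a) = C1 + C2*sqrt(k)*erf(sqrt(6)*a*sqrt(1/k)/2)


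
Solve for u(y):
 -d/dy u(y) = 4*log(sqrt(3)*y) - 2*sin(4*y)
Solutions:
 u(y) = C1 - 4*y*log(y) - 2*y*log(3) + 4*y - cos(4*y)/2


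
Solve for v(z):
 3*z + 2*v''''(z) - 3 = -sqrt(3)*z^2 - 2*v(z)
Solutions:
 v(z) = -sqrt(3)*z^2/2 - 3*z/2 + (C1*sin(sqrt(2)*z/2) + C2*cos(sqrt(2)*z/2))*exp(-sqrt(2)*z/2) + (C3*sin(sqrt(2)*z/2) + C4*cos(sqrt(2)*z/2))*exp(sqrt(2)*z/2) + 3/2


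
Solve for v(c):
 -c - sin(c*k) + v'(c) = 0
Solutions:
 v(c) = C1 + c^2/2 - cos(c*k)/k


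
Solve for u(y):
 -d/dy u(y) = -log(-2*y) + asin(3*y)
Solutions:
 u(y) = C1 + y*log(-y) - y*asin(3*y) - y + y*log(2) - sqrt(1 - 9*y^2)/3


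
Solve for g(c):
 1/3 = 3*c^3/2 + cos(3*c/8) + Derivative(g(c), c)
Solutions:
 g(c) = C1 - 3*c^4/8 + c/3 - 8*sin(3*c/8)/3


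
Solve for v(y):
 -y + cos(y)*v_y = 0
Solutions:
 v(y) = C1 + Integral(y/cos(y), y)


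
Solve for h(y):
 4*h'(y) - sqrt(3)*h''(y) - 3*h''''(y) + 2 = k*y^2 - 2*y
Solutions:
 h(y) = C1 + C2*exp(y*(-(18 + sqrt(3)*sqrt(sqrt(3) + 108))^(1/3) + sqrt(3)/(18 + sqrt(3)*sqrt(sqrt(3) + 108))^(1/3))/6)*sin(y*(3/(18 + sqrt(3)*sqrt(sqrt(3) + 108))^(1/3) + sqrt(3)*(18 + sqrt(3)*sqrt(sqrt(3) + 108))^(1/3))/6) + C3*exp(y*(-(18 + sqrt(3)*sqrt(sqrt(3) + 108))^(1/3) + sqrt(3)/(18 + sqrt(3)*sqrt(sqrt(3) + 108))^(1/3))/6)*cos(y*(3/(18 + sqrt(3)*sqrt(sqrt(3) + 108))^(1/3) + sqrt(3)*(18 + sqrt(3)*sqrt(sqrt(3) + 108))^(1/3))/6) + C4*exp(-y*(-(18 + sqrt(3)*sqrt(sqrt(3) + 108))^(1/3) + sqrt(3)/(18 + sqrt(3)*sqrt(sqrt(3) + 108))^(1/3))/3) + k*y^3/12 + sqrt(3)*k*y^2/16 + 3*k*y/32 - y^2/4 - y/2 - sqrt(3)*y/8


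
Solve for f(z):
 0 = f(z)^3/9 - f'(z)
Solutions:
 f(z) = -3*sqrt(2)*sqrt(-1/(C1 + z))/2
 f(z) = 3*sqrt(2)*sqrt(-1/(C1 + z))/2


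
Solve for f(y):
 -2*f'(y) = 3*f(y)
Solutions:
 f(y) = C1*exp(-3*y/2)


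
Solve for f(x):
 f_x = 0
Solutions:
 f(x) = C1


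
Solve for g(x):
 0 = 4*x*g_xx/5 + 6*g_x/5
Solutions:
 g(x) = C1 + C2/sqrt(x)


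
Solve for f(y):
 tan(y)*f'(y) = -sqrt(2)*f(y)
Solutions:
 f(y) = C1/sin(y)^(sqrt(2))


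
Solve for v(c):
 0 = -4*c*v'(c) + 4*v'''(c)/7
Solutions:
 v(c) = C1 + Integral(C2*airyai(7^(1/3)*c) + C3*airybi(7^(1/3)*c), c)


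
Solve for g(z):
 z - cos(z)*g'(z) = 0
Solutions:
 g(z) = C1 + Integral(z/cos(z), z)


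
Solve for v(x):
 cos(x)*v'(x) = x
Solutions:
 v(x) = C1 + Integral(x/cos(x), x)


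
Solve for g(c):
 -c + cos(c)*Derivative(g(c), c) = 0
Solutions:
 g(c) = C1 + Integral(c/cos(c), c)


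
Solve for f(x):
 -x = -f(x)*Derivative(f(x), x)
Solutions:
 f(x) = -sqrt(C1 + x^2)
 f(x) = sqrt(C1 + x^2)


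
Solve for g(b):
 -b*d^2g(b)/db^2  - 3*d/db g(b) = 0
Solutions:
 g(b) = C1 + C2/b^2


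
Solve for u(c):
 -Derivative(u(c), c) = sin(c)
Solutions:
 u(c) = C1 + cos(c)


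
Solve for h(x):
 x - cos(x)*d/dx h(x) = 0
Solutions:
 h(x) = C1 + Integral(x/cos(x), x)


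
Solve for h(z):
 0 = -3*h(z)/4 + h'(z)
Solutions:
 h(z) = C1*exp(3*z/4)


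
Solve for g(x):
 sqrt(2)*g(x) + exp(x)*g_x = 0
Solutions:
 g(x) = C1*exp(sqrt(2)*exp(-x))


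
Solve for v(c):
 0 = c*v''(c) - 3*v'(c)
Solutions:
 v(c) = C1 + C2*c^4


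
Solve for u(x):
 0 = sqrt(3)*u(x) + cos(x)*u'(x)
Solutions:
 u(x) = C1*(sin(x) - 1)^(sqrt(3)/2)/(sin(x) + 1)^(sqrt(3)/2)


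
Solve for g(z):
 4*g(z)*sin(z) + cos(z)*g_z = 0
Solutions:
 g(z) = C1*cos(z)^4


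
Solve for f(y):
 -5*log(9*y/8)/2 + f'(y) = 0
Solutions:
 f(y) = C1 + 5*y*log(y)/2 - 15*y*log(2)/2 - 5*y/2 + 5*y*log(3)


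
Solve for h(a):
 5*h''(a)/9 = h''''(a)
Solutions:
 h(a) = C1 + C2*a + C3*exp(-sqrt(5)*a/3) + C4*exp(sqrt(5)*a/3)


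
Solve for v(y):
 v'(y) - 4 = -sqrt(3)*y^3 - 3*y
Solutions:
 v(y) = C1 - sqrt(3)*y^4/4 - 3*y^2/2 + 4*y


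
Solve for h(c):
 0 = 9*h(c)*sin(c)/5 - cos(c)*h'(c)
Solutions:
 h(c) = C1/cos(c)^(9/5)


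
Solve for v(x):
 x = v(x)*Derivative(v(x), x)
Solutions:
 v(x) = -sqrt(C1 + x^2)
 v(x) = sqrt(C1 + x^2)


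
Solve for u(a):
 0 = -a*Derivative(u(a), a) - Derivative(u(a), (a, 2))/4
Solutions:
 u(a) = C1 + C2*erf(sqrt(2)*a)


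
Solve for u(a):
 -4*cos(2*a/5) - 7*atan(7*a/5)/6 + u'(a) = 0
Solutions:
 u(a) = C1 + 7*a*atan(7*a/5)/6 - 5*log(49*a^2 + 25)/12 + 10*sin(2*a/5)


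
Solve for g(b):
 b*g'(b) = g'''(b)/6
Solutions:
 g(b) = C1 + Integral(C2*airyai(6^(1/3)*b) + C3*airybi(6^(1/3)*b), b)


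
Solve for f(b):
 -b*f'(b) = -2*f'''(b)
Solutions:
 f(b) = C1 + Integral(C2*airyai(2^(2/3)*b/2) + C3*airybi(2^(2/3)*b/2), b)


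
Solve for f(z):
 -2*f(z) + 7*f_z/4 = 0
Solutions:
 f(z) = C1*exp(8*z/7)


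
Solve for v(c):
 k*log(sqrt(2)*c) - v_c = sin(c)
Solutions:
 v(c) = C1 + c*k*(log(c) - 1) + c*k*log(2)/2 + cos(c)


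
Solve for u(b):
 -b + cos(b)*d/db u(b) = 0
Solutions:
 u(b) = C1 + Integral(b/cos(b), b)


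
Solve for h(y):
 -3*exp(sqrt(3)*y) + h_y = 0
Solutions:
 h(y) = C1 + sqrt(3)*exp(sqrt(3)*y)


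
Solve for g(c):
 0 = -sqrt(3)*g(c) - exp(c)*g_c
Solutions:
 g(c) = C1*exp(sqrt(3)*exp(-c))


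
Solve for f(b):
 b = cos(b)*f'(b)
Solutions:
 f(b) = C1 + Integral(b/cos(b), b)


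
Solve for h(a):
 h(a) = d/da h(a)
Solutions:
 h(a) = C1*exp(a)


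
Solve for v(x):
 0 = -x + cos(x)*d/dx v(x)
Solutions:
 v(x) = C1 + Integral(x/cos(x), x)


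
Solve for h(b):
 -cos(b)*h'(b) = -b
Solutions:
 h(b) = C1 + Integral(b/cos(b), b)


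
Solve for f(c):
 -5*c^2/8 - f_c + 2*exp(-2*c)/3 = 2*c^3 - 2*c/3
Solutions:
 f(c) = C1 - c^4/2 - 5*c^3/24 + c^2/3 - exp(-2*c)/3


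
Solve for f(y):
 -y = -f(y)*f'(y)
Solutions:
 f(y) = -sqrt(C1 + y^2)
 f(y) = sqrt(C1 + y^2)


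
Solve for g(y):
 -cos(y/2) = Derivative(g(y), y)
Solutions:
 g(y) = C1 - 2*sin(y/2)


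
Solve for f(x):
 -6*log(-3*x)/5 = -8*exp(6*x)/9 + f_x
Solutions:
 f(x) = C1 - 6*x*log(-x)/5 + 6*x*(1 - log(3))/5 + 4*exp(6*x)/27


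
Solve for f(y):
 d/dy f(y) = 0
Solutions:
 f(y) = C1


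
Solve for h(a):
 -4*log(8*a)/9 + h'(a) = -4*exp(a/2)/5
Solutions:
 h(a) = C1 + 4*a*log(a)/9 + 4*a*(-1 + 3*log(2))/9 - 8*exp(a/2)/5


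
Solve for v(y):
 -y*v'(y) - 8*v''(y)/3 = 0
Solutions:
 v(y) = C1 + C2*erf(sqrt(3)*y/4)


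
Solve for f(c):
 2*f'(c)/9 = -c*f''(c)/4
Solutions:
 f(c) = C1 + C2*c^(1/9)


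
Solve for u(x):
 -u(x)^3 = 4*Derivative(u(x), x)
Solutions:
 u(x) = -sqrt(2)*sqrt(-1/(C1 - x))
 u(x) = sqrt(2)*sqrt(-1/(C1 - x))


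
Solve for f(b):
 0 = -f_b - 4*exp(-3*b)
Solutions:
 f(b) = C1 + 4*exp(-3*b)/3


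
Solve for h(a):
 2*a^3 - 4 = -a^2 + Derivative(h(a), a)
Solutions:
 h(a) = C1 + a^4/2 + a^3/3 - 4*a


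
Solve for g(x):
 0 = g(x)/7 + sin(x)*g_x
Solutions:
 g(x) = C1*(cos(x) + 1)^(1/14)/(cos(x) - 1)^(1/14)


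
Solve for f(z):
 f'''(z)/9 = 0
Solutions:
 f(z) = C1 + C2*z + C3*z^2


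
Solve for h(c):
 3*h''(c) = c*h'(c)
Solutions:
 h(c) = C1 + C2*erfi(sqrt(6)*c/6)


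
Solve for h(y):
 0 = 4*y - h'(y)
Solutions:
 h(y) = C1 + 2*y^2


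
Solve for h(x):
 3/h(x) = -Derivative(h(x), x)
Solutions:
 h(x) = -sqrt(C1 - 6*x)
 h(x) = sqrt(C1 - 6*x)


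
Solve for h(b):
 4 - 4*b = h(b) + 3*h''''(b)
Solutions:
 h(b) = -4*b + (C1*sin(sqrt(2)*3^(3/4)*b/6) + C2*cos(sqrt(2)*3^(3/4)*b/6))*exp(-sqrt(2)*3^(3/4)*b/6) + (C3*sin(sqrt(2)*3^(3/4)*b/6) + C4*cos(sqrt(2)*3^(3/4)*b/6))*exp(sqrt(2)*3^(3/4)*b/6) + 4


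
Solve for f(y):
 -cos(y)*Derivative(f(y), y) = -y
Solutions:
 f(y) = C1 + Integral(y/cos(y), y)


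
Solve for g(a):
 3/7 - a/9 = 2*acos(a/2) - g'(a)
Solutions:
 g(a) = C1 + a^2/18 + 2*a*acos(a/2) - 3*a/7 - 2*sqrt(4 - a^2)


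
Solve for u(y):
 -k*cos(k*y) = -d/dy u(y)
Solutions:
 u(y) = C1 + sin(k*y)


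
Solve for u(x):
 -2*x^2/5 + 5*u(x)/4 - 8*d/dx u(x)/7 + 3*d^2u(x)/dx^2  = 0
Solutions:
 u(x) = 8*x^2/25 + 512*x/875 + (C1*sin(sqrt(671)*x/42) + C2*cos(sqrt(671)*x/42))*exp(4*x/21) - 30656/30625


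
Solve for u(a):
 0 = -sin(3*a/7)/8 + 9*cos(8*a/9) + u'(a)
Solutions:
 u(a) = C1 - 81*sin(8*a/9)/8 - 7*cos(3*a/7)/24


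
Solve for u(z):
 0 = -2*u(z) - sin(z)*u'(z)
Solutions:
 u(z) = C1*(cos(z) + 1)/(cos(z) - 1)


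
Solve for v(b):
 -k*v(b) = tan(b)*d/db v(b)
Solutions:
 v(b) = C1*exp(-k*log(sin(b)))


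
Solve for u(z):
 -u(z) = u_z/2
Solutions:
 u(z) = C1*exp(-2*z)


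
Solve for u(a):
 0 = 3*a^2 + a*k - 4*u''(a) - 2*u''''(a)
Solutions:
 u(a) = C1 + C2*a + C3*sin(sqrt(2)*a) + C4*cos(sqrt(2)*a) + a^4/16 + a^3*k/24 - 3*a^2/8


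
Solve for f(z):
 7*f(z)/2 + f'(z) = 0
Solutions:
 f(z) = C1*exp(-7*z/2)


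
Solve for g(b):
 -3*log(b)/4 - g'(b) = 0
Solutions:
 g(b) = C1 - 3*b*log(b)/4 + 3*b/4


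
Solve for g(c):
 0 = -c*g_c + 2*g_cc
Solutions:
 g(c) = C1 + C2*erfi(c/2)


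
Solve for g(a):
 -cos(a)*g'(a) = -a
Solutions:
 g(a) = C1 + Integral(a/cos(a), a)


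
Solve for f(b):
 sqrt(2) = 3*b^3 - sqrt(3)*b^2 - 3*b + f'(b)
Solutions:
 f(b) = C1 - 3*b^4/4 + sqrt(3)*b^3/3 + 3*b^2/2 + sqrt(2)*b


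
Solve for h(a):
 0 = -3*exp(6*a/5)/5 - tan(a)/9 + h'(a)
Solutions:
 h(a) = C1 + exp(6*a/5)/2 - log(cos(a))/9


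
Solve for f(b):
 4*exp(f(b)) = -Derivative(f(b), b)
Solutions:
 f(b) = log(1/(C1 + 4*b))


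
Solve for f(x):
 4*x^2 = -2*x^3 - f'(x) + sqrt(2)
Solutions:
 f(x) = C1 - x^4/2 - 4*x^3/3 + sqrt(2)*x


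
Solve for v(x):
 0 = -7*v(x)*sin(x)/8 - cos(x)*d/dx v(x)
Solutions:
 v(x) = C1*cos(x)^(7/8)


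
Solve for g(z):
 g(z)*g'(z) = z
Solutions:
 g(z) = -sqrt(C1 + z^2)
 g(z) = sqrt(C1 + z^2)


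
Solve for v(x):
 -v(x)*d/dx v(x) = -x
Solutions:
 v(x) = -sqrt(C1 + x^2)
 v(x) = sqrt(C1 + x^2)


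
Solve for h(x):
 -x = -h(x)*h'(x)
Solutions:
 h(x) = -sqrt(C1 + x^2)
 h(x) = sqrt(C1 + x^2)


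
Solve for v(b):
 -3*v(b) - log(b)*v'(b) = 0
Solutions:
 v(b) = C1*exp(-3*li(b))


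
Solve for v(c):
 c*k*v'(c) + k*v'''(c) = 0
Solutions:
 v(c) = C1 + Integral(C2*airyai(-c) + C3*airybi(-c), c)


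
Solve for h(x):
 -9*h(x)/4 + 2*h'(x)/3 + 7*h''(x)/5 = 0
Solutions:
 h(x) = C1*exp(x*(-10 + sqrt(2935))/42) + C2*exp(-x*(10 + sqrt(2935))/42)


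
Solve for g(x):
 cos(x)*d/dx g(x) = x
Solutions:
 g(x) = C1 + Integral(x/cos(x), x)


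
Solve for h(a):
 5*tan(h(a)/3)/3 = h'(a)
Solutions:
 h(a) = -3*asin(C1*exp(5*a/9)) + 3*pi
 h(a) = 3*asin(C1*exp(5*a/9))


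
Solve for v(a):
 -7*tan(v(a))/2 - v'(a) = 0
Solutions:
 v(a) = pi - asin(C1*exp(-7*a/2))
 v(a) = asin(C1*exp(-7*a/2))


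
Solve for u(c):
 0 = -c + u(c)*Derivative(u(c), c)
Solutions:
 u(c) = -sqrt(C1 + c^2)
 u(c) = sqrt(C1 + c^2)


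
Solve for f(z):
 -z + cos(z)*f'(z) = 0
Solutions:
 f(z) = C1 + Integral(z/cos(z), z)


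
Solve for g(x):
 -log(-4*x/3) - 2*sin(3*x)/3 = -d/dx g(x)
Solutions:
 g(x) = C1 + x*log(-x) - x*log(3) - x + 2*x*log(2) - 2*cos(3*x)/9


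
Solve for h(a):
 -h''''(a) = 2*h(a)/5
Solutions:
 h(a) = (C1*sin(10^(3/4)*a/10) + C2*cos(10^(3/4)*a/10))*exp(-10^(3/4)*a/10) + (C3*sin(10^(3/4)*a/10) + C4*cos(10^(3/4)*a/10))*exp(10^(3/4)*a/10)


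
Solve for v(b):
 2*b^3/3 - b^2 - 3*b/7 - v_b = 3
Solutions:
 v(b) = C1 + b^4/6 - b^3/3 - 3*b^2/14 - 3*b


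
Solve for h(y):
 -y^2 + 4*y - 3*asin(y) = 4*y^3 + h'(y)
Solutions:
 h(y) = C1 - y^4 - y^3/3 + 2*y^2 - 3*y*asin(y) - 3*sqrt(1 - y^2)


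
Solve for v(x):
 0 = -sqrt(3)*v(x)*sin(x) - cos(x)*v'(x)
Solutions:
 v(x) = C1*cos(x)^(sqrt(3))


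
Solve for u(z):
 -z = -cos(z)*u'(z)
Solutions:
 u(z) = C1 + Integral(z/cos(z), z)


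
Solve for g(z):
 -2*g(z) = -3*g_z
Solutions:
 g(z) = C1*exp(2*z/3)


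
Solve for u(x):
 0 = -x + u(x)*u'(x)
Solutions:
 u(x) = -sqrt(C1 + x^2)
 u(x) = sqrt(C1 + x^2)


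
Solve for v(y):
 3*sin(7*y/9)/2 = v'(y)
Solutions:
 v(y) = C1 - 27*cos(7*y/9)/14


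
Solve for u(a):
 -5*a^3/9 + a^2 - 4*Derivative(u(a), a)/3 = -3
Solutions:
 u(a) = C1 - 5*a^4/48 + a^3/4 + 9*a/4


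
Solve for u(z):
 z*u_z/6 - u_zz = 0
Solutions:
 u(z) = C1 + C2*erfi(sqrt(3)*z/6)


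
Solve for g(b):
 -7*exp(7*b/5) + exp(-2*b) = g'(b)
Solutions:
 g(b) = C1 - 5*exp(7*b/5) - exp(-2*b)/2


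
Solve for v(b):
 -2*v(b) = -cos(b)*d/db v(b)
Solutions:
 v(b) = C1*(sin(b) + 1)/(sin(b) - 1)


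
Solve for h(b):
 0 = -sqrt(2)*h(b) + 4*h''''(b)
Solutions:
 h(b) = C1*exp(-2^(5/8)*b/2) + C2*exp(2^(5/8)*b/2) + C3*sin(2^(5/8)*b/2) + C4*cos(2^(5/8)*b/2)


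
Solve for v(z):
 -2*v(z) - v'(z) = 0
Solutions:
 v(z) = C1*exp(-2*z)


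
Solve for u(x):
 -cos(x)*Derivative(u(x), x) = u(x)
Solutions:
 u(x) = C1*sqrt(sin(x) - 1)/sqrt(sin(x) + 1)


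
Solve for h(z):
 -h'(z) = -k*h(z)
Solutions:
 h(z) = C1*exp(k*z)


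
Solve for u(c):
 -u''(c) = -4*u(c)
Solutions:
 u(c) = C1*exp(-2*c) + C2*exp(2*c)


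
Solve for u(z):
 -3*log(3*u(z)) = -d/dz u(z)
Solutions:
 -Integral(1/(log(_y) + log(3)), (_y, u(z)))/3 = C1 - z


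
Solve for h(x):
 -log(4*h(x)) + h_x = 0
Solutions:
 -Integral(1/(log(_y) + 2*log(2)), (_y, h(x))) = C1 - x


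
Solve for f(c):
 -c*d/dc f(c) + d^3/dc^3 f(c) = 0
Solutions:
 f(c) = C1 + Integral(C2*airyai(c) + C3*airybi(c), c)


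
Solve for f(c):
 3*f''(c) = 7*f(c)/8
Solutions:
 f(c) = C1*exp(-sqrt(42)*c/12) + C2*exp(sqrt(42)*c/12)


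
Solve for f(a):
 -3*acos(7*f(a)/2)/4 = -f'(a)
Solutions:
 Integral(1/acos(7*_y/2), (_y, f(a))) = C1 + 3*a/4


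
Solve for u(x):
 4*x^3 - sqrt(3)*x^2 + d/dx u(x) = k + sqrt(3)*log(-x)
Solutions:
 u(x) = C1 - x^4 + sqrt(3)*x^3/3 + x*(k - sqrt(3)) + sqrt(3)*x*log(-x)


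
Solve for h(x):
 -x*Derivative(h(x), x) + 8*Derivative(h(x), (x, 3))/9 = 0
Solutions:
 h(x) = C1 + Integral(C2*airyai(3^(2/3)*x/2) + C3*airybi(3^(2/3)*x/2), x)


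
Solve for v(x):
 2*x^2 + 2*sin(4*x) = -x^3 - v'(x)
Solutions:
 v(x) = C1 - x^4/4 - 2*x^3/3 + cos(4*x)/2


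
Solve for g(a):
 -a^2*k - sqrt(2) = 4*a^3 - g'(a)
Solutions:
 g(a) = C1 + a^4 + a^3*k/3 + sqrt(2)*a


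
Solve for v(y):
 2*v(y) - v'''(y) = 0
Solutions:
 v(y) = C3*exp(2^(1/3)*y) + (C1*sin(2^(1/3)*sqrt(3)*y/2) + C2*cos(2^(1/3)*sqrt(3)*y/2))*exp(-2^(1/3)*y/2)


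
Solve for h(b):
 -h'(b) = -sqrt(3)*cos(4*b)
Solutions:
 h(b) = C1 + sqrt(3)*sin(4*b)/4


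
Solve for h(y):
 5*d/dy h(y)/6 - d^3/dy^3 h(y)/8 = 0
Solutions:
 h(y) = C1 + C2*exp(-2*sqrt(15)*y/3) + C3*exp(2*sqrt(15)*y/3)


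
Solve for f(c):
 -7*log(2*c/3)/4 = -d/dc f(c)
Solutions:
 f(c) = C1 + 7*c*log(c)/4 - 7*c*log(3)/4 - 7*c/4 + 7*c*log(2)/4


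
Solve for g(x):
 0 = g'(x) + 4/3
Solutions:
 g(x) = C1 - 4*x/3


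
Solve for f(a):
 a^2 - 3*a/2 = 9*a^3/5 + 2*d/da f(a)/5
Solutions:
 f(a) = C1 - 9*a^4/8 + 5*a^3/6 - 15*a^2/8


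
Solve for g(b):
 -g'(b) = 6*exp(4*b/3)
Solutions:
 g(b) = C1 - 9*exp(4*b/3)/2


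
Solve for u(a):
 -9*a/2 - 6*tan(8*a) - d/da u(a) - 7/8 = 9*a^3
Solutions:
 u(a) = C1 - 9*a^4/4 - 9*a^2/4 - 7*a/8 + 3*log(cos(8*a))/4


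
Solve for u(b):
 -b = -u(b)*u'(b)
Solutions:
 u(b) = -sqrt(C1 + b^2)
 u(b) = sqrt(C1 + b^2)


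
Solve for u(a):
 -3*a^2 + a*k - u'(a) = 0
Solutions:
 u(a) = C1 - a^3 + a^2*k/2


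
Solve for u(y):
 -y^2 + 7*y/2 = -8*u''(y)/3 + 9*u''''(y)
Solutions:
 u(y) = C1 + C2*y + C3*exp(-2*sqrt(6)*y/9) + C4*exp(2*sqrt(6)*y/9) + y^4/32 - 7*y^3/32 + 81*y^2/64


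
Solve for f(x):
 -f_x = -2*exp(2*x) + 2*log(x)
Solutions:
 f(x) = C1 - 2*x*log(x) + 2*x + exp(2*x)


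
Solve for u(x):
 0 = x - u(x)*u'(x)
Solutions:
 u(x) = -sqrt(C1 + x^2)
 u(x) = sqrt(C1 + x^2)


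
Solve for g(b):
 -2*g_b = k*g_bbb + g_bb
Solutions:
 g(b) = C1 + C2*exp(b*(sqrt(1 - 8*k) - 1)/(2*k)) + C3*exp(-b*(sqrt(1 - 8*k) + 1)/(2*k))


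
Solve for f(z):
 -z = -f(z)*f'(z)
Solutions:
 f(z) = -sqrt(C1 + z^2)
 f(z) = sqrt(C1 + z^2)


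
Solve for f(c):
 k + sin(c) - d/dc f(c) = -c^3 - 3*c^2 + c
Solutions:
 f(c) = C1 + c^4/4 + c^3 - c^2/2 + c*k - cos(c)


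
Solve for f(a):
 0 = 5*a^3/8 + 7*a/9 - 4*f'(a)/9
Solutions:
 f(a) = C1 + 45*a^4/128 + 7*a^2/8


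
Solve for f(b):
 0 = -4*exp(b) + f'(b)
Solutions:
 f(b) = C1 + 4*exp(b)


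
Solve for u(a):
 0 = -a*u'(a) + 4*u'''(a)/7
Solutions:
 u(a) = C1 + Integral(C2*airyai(14^(1/3)*a/2) + C3*airybi(14^(1/3)*a/2), a)


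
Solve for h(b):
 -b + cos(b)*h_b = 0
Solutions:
 h(b) = C1 + Integral(b/cos(b), b)


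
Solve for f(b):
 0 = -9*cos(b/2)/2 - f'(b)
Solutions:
 f(b) = C1 - 9*sin(b/2)


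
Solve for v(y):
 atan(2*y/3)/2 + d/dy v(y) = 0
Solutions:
 v(y) = C1 - y*atan(2*y/3)/2 + 3*log(4*y^2 + 9)/8


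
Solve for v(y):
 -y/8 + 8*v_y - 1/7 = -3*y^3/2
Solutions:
 v(y) = C1 - 3*y^4/64 + y^2/128 + y/56


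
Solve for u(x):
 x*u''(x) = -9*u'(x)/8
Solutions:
 u(x) = C1 + C2/x^(1/8)


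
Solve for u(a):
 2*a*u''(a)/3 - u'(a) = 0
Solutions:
 u(a) = C1 + C2*a^(5/2)


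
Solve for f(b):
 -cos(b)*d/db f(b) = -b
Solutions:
 f(b) = C1 + Integral(b/cos(b), b)


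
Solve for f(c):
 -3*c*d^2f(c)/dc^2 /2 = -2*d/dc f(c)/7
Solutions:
 f(c) = C1 + C2*c^(25/21)


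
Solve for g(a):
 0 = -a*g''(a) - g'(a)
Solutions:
 g(a) = C1 + C2*log(a)


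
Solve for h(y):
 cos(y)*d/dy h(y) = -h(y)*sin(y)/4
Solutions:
 h(y) = C1*cos(y)^(1/4)


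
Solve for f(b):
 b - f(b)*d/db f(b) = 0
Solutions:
 f(b) = -sqrt(C1 + b^2)
 f(b) = sqrt(C1 + b^2)


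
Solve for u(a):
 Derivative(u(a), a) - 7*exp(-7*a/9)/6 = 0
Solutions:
 u(a) = C1 - 3*exp(-7*a/9)/2


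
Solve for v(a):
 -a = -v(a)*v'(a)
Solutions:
 v(a) = -sqrt(C1 + a^2)
 v(a) = sqrt(C1 + a^2)


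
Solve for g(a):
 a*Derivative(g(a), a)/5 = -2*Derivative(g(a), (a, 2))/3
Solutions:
 g(a) = C1 + C2*erf(sqrt(15)*a/10)


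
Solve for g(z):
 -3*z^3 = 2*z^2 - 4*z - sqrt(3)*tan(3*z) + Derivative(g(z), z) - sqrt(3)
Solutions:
 g(z) = C1 - 3*z^4/4 - 2*z^3/3 + 2*z^2 + sqrt(3)*z - sqrt(3)*log(cos(3*z))/3


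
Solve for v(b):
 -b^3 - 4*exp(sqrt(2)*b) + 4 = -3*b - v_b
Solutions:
 v(b) = C1 + b^4/4 - 3*b^2/2 - 4*b + 2*sqrt(2)*exp(sqrt(2)*b)


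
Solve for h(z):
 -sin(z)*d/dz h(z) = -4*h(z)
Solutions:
 h(z) = C1*(cos(z)^2 - 2*cos(z) + 1)/(cos(z)^2 + 2*cos(z) + 1)


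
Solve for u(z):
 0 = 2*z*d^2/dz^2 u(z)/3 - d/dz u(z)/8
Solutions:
 u(z) = C1 + C2*z^(19/16)


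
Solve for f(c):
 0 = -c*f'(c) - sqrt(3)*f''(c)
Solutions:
 f(c) = C1 + C2*erf(sqrt(2)*3^(3/4)*c/6)


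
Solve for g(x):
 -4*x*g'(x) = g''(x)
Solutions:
 g(x) = C1 + C2*erf(sqrt(2)*x)


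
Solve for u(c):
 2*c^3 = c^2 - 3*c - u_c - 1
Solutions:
 u(c) = C1 - c^4/2 + c^3/3 - 3*c^2/2 - c


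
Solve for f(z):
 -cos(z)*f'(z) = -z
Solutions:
 f(z) = C1 + Integral(z/cos(z), z)


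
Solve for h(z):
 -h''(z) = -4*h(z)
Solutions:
 h(z) = C1*exp(-2*z) + C2*exp(2*z)


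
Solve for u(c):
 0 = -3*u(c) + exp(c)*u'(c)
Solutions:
 u(c) = C1*exp(-3*exp(-c))


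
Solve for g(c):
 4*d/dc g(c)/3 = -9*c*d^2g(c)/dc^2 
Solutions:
 g(c) = C1 + C2*c^(23/27)


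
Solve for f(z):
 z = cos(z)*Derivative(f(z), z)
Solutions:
 f(z) = C1 + Integral(z/cos(z), z)


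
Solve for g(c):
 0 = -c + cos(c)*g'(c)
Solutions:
 g(c) = C1 + Integral(c/cos(c), c)


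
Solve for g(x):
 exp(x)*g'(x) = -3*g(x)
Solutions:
 g(x) = C1*exp(3*exp(-x))


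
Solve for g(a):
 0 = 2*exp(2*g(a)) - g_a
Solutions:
 g(a) = log(-sqrt(-1/(C1 + 2*a))) - log(2)/2
 g(a) = log(-1/(C1 + 2*a))/2 - log(2)/2


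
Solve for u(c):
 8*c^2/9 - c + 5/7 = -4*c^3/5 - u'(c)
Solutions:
 u(c) = C1 - c^4/5 - 8*c^3/27 + c^2/2 - 5*c/7


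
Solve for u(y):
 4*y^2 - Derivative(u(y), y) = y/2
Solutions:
 u(y) = C1 + 4*y^3/3 - y^2/4


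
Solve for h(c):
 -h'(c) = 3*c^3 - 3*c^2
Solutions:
 h(c) = C1 - 3*c^4/4 + c^3


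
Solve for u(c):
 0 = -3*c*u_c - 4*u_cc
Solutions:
 u(c) = C1 + C2*erf(sqrt(6)*c/4)


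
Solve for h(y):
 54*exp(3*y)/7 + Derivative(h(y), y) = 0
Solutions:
 h(y) = C1 - 18*exp(3*y)/7


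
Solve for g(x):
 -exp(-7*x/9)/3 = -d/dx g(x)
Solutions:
 g(x) = C1 - 3*exp(-7*x/9)/7


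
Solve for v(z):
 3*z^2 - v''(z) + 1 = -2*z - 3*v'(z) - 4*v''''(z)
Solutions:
 v(z) = C1 + C4*exp(-z) - z^3/3 - 2*z^2/3 - 7*z/9 + (C2*sin(sqrt(2)*z/2) + C3*cos(sqrt(2)*z/2))*exp(z/2)


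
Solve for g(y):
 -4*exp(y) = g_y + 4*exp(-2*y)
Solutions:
 g(y) = C1 - 4*exp(y) + 2*exp(-2*y)


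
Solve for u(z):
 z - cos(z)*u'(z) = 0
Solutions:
 u(z) = C1 + Integral(z/cos(z), z)


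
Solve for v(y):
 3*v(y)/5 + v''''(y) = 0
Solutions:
 v(y) = (C1*sin(sqrt(2)*3^(1/4)*5^(3/4)*y/10) + C2*cos(sqrt(2)*3^(1/4)*5^(3/4)*y/10))*exp(-sqrt(2)*3^(1/4)*5^(3/4)*y/10) + (C3*sin(sqrt(2)*3^(1/4)*5^(3/4)*y/10) + C4*cos(sqrt(2)*3^(1/4)*5^(3/4)*y/10))*exp(sqrt(2)*3^(1/4)*5^(3/4)*y/10)


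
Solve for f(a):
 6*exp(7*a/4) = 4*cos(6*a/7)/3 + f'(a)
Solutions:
 f(a) = C1 + 24*exp(7*a/4)/7 - 14*sin(6*a/7)/9


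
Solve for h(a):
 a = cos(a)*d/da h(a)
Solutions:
 h(a) = C1 + Integral(a/cos(a), a)


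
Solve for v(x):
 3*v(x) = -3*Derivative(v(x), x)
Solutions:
 v(x) = C1*exp(-x)


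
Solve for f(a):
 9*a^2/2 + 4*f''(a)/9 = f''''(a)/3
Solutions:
 f(a) = C1 + C2*a + C3*exp(-2*sqrt(3)*a/3) + C4*exp(2*sqrt(3)*a/3) - 27*a^4/32 - 243*a^2/32


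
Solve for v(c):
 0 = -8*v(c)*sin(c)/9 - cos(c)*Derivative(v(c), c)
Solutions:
 v(c) = C1*cos(c)^(8/9)


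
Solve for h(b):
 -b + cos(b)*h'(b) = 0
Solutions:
 h(b) = C1 + Integral(b/cos(b), b)


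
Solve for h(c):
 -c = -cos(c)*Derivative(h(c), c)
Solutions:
 h(c) = C1 + Integral(c/cos(c), c)


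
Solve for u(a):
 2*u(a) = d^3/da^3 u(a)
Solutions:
 u(a) = C3*exp(2^(1/3)*a) + (C1*sin(2^(1/3)*sqrt(3)*a/2) + C2*cos(2^(1/3)*sqrt(3)*a/2))*exp(-2^(1/3)*a/2)


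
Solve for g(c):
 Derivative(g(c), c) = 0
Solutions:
 g(c) = C1


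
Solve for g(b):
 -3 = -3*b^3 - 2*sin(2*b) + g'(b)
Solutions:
 g(b) = C1 + 3*b^4/4 - 3*b - cos(2*b)


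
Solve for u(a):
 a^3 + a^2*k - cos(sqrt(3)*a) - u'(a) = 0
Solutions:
 u(a) = C1 + a^4/4 + a^3*k/3 - sqrt(3)*sin(sqrt(3)*a)/3


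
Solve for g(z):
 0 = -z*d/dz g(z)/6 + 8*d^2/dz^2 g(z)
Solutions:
 g(z) = C1 + C2*erfi(sqrt(6)*z/24)


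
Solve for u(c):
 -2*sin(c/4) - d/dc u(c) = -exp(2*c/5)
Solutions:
 u(c) = C1 + 5*exp(2*c/5)/2 + 8*cos(c/4)


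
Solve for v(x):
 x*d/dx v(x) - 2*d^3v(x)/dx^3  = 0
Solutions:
 v(x) = C1 + Integral(C2*airyai(2^(2/3)*x/2) + C3*airybi(2^(2/3)*x/2), x)


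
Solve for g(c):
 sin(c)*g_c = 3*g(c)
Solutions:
 g(c) = C1*(cos(c) - 1)^(3/2)/(cos(c) + 1)^(3/2)


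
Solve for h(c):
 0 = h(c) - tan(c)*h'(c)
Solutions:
 h(c) = C1*sin(c)


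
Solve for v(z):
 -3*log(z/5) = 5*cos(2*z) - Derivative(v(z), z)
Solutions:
 v(z) = C1 + 3*z*log(z) - 3*z*log(5) - 3*z + 5*sin(2*z)/2


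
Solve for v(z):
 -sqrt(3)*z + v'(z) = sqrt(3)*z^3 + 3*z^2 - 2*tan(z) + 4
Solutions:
 v(z) = C1 + sqrt(3)*z^4/4 + z^3 + sqrt(3)*z^2/2 + 4*z + 2*log(cos(z))


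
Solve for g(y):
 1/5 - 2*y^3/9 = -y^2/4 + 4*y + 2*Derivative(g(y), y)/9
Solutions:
 g(y) = C1 - y^4/4 + 3*y^3/8 - 9*y^2 + 9*y/10


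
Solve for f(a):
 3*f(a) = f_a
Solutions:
 f(a) = C1*exp(3*a)


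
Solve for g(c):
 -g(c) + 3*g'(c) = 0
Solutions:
 g(c) = C1*exp(c/3)


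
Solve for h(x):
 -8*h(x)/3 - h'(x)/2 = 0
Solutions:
 h(x) = C1*exp(-16*x/3)


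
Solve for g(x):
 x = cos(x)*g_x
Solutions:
 g(x) = C1 + Integral(x/cos(x), x)


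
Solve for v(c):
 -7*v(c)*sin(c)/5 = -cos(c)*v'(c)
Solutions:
 v(c) = C1/cos(c)^(7/5)


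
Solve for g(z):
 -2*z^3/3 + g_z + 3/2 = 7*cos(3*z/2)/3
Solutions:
 g(z) = C1 + z^4/6 - 3*z/2 + 14*sin(3*z/2)/9


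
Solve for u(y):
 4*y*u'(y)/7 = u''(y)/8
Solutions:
 u(y) = C1 + C2*erfi(4*sqrt(7)*y/7)


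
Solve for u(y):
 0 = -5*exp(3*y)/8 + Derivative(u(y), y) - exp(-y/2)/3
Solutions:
 u(y) = C1 + 5*exp(3*y)/24 - 2*exp(-y/2)/3


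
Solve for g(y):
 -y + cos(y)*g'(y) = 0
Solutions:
 g(y) = C1 + Integral(y/cos(y), y)


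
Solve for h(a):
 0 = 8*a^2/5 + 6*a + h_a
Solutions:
 h(a) = C1 - 8*a^3/15 - 3*a^2


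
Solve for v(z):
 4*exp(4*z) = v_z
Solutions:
 v(z) = C1 + exp(4*z)


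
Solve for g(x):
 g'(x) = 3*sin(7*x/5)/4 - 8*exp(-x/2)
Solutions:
 g(x) = C1 - 15*cos(7*x/5)/28 + 16*exp(-x/2)


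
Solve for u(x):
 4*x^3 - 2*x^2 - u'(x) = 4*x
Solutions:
 u(x) = C1 + x^4 - 2*x^3/3 - 2*x^2


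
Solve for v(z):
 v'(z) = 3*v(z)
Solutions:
 v(z) = C1*exp(3*z)


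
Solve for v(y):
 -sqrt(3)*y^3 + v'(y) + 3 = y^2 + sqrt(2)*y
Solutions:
 v(y) = C1 + sqrt(3)*y^4/4 + y^3/3 + sqrt(2)*y^2/2 - 3*y


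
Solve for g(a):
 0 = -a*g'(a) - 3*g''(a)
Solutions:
 g(a) = C1 + C2*erf(sqrt(6)*a/6)


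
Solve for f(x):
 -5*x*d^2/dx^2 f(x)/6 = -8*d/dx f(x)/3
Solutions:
 f(x) = C1 + C2*x^(21/5)


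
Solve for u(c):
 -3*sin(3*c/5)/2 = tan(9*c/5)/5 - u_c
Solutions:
 u(c) = C1 - log(cos(9*c/5))/9 - 5*cos(3*c/5)/2


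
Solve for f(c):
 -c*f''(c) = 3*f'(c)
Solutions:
 f(c) = C1 + C2/c^2


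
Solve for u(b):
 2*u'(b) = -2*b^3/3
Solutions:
 u(b) = C1 - b^4/12


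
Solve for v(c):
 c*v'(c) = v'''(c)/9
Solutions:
 v(c) = C1 + Integral(C2*airyai(3^(2/3)*c) + C3*airybi(3^(2/3)*c), c)


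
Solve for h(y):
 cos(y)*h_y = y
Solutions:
 h(y) = C1 + Integral(y/cos(y), y)


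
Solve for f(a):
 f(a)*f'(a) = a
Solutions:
 f(a) = -sqrt(C1 + a^2)
 f(a) = sqrt(C1 + a^2)


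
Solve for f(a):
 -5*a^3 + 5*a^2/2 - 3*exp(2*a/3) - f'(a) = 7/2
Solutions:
 f(a) = C1 - 5*a^4/4 + 5*a^3/6 - 7*a/2 - 9*exp(2*a/3)/2


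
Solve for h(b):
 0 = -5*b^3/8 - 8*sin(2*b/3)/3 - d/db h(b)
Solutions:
 h(b) = C1 - 5*b^4/32 + 4*cos(2*b/3)


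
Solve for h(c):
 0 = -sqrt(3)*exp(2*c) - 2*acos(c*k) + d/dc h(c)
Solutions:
 h(c) = C1 + 2*Piecewise((c*acos(c*k) - sqrt(-c^2*k^2 + 1)/k, Ne(k, 0)), (pi*c/2, True)) + sqrt(3)*exp(2*c)/2


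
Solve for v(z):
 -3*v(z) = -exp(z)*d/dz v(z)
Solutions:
 v(z) = C1*exp(-3*exp(-z))


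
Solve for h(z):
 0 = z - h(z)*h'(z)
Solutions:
 h(z) = -sqrt(C1 + z^2)
 h(z) = sqrt(C1 + z^2)


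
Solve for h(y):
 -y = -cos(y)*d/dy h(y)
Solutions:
 h(y) = C1 + Integral(y/cos(y), y)


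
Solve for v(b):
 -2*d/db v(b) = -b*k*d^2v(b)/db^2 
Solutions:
 v(b) = C1 + b^(((re(k) + 2)*re(k) + im(k)^2)/(re(k)^2 + im(k)^2))*(C2*sin(2*log(b)*Abs(im(k))/(re(k)^2 + im(k)^2)) + C3*cos(2*log(b)*im(k)/(re(k)^2 + im(k)^2)))


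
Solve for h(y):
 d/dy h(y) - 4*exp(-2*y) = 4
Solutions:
 h(y) = C1 + 4*y - 2*exp(-2*y)


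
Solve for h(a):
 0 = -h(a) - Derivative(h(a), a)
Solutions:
 h(a) = C1*exp(-a)


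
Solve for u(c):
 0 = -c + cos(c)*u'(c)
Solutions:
 u(c) = C1 + Integral(c/cos(c), c)


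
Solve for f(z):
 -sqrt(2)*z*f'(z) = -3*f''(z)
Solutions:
 f(z) = C1 + C2*erfi(2^(3/4)*sqrt(3)*z/6)


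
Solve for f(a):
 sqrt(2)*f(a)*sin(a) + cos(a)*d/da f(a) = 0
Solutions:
 f(a) = C1*cos(a)^(sqrt(2))


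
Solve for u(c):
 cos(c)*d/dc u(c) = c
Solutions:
 u(c) = C1 + Integral(c/cos(c), c)


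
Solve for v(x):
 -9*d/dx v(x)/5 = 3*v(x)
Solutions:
 v(x) = C1*exp(-5*x/3)


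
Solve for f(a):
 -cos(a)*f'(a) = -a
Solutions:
 f(a) = C1 + Integral(a/cos(a), a)


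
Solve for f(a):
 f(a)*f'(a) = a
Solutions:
 f(a) = -sqrt(C1 + a^2)
 f(a) = sqrt(C1 + a^2)


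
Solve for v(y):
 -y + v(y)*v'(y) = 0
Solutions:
 v(y) = -sqrt(C1 + y^2)
 v(y) = sqrt(C1 + y^2)


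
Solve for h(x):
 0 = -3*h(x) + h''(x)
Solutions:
 h(x) = C1*exp(-sqrt(3)*x) + C2*exp(sqrt(3)*x)


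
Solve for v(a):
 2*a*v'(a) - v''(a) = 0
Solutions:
 v(a) = C1 + C2*erfi(a)


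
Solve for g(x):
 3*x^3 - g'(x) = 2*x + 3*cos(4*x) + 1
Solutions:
 g(x) = C1 + 3*x^4/4 - x^2 - x - 3*sin(4*x)/4


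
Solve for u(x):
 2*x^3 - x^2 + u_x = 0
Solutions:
 u(x) = C1 - x^4/2 + x^3/3


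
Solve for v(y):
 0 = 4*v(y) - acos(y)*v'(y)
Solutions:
 v(y) = C1*exp(4*Integral(1/acos(y), y))


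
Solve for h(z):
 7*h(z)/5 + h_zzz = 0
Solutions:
 h(z) = C3*exp(-5^(2/3)*7^(1/3)*z/5) + (C1*sin(sqrt(3)*5^(2/3)*7^(1/3)*z/10) + C2*cos(sqrt(3)*5^(2/3)*7^(1/3)*z/10))*exp(5^(2/3)*7^(1/3)*z/10)


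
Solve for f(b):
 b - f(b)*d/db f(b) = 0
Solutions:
 f(b) = -sqrt(C1 + b^2)
 f(b) = sqrt(C1 + b^2)


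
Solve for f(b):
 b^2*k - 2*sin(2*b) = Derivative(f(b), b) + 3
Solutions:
 f(b) = C1 + b^3*k/3 - 3*b + cos(2*b)


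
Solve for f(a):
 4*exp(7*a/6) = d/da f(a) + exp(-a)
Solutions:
 f(a) = C1 + 24*exp(7*a/6)/7 + exp(-a)


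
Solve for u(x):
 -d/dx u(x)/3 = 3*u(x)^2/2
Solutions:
 u(x) = 2/(C1 + 9*x)


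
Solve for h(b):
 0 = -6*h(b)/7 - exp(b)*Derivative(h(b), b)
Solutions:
 h(b) = C1*exp(6*exp(-b)/7)


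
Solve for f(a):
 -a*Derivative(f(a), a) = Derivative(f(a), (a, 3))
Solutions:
 f(a) = C1 + Integral(C2*airyai(-a) + C3*airybi(-a), a)


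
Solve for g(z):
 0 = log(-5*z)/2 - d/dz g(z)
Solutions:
 g(z) = C1 + z*log(-z)/2 + z*(-1 + log(5))/2


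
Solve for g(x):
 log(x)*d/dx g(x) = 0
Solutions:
 g(x) = C1


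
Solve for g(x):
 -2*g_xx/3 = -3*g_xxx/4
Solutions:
 g(x) = C1 + C2*x + C3*exp(8*x/9)


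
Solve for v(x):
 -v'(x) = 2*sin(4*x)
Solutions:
 v(x) = C1 + cos(4*x)/2


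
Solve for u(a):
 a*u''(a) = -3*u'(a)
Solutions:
 u(a) = C1 + C2/a^2


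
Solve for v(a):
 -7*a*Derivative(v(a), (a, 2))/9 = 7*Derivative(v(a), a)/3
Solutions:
 v(a) = C1 + C2/a^2


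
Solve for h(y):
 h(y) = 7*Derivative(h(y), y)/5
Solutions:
 h(y) = C1*exp(5*y/7)


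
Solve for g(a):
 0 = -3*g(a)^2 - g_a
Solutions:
 g(a) = 1/(C1 + 3*a)


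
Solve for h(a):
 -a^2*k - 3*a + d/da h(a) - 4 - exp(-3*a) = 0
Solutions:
 h(a) = C1 + a^3*k/3 + 3*a^2/2 + 4*a - exp(-3*a)/3


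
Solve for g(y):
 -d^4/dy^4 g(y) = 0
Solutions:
 g(y) = C1 + C2*y + C3*y^2 + C4*y^3


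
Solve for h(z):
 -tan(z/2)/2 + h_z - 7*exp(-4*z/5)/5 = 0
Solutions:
 h(z) = C1 + log(tan(z/2)^2 + 1)/2 - 7*exp(-4*z/5)/4


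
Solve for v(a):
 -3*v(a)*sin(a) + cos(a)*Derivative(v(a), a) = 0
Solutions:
 v(a) = C1/cos(a)^3


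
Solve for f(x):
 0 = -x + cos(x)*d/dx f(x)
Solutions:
 f(x) = C1 + Integral(x/cos(x), x)


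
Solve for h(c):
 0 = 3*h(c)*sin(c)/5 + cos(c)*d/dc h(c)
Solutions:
 h(c) = C1*cos(c)^(3/5)


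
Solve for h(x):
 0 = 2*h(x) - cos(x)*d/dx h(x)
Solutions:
 h(x) = C1*(sin(x) + 1)/(sin(x) - 1)


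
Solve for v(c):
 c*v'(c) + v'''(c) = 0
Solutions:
 v(c) = C1 + Integral(C2*airyai(-c) + C3*airybi(-c), c)


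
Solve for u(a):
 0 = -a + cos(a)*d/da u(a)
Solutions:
 u(a) = C1 + Integral(a/cos(a), a)


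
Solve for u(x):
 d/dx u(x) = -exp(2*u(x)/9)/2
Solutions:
 u(x) = 9*log(-sqrt(-1/(C1 - x))) + 9*log(3)
 u(x) = 9*log(-1/(C1 - x))/2 + 9*log(3)


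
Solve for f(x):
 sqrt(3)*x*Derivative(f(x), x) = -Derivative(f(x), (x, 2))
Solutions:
 f(x) = C1 + C2*erf(sqrt(2)*3^(1/4)*x/2)


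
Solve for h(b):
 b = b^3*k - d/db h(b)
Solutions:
 h(b) = C1 + b^4*k/4 - b^2/2


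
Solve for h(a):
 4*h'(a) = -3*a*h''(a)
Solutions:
 h(a) = C1 + C2/a^(1/3)


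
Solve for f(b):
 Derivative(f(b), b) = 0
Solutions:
 f(b) = C1


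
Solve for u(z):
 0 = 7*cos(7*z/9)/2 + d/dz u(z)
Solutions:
 u(z) = C1 - 9*sin(7*z/9)/2


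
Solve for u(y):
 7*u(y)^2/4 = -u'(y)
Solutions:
 u(y) = 4/(C1 + 7*y)


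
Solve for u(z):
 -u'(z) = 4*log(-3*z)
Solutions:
 u(z) = C1 - 4*z*log(-z) + 4*z*(1 - log(3))


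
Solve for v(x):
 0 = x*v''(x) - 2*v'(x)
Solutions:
 v(x) = C1 + C2*x^3


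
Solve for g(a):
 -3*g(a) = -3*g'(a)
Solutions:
 g(a) = C1*exp(a)


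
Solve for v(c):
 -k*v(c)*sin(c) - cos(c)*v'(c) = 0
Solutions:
 v(c) = C1*exp(k*log(cos(c)))


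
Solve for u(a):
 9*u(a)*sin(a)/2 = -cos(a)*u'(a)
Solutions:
 u(a) = C1*cos(a)^(9/2)


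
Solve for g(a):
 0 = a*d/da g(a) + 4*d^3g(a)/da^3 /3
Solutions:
 g(a) = C1 + Integral(C2*airyai(-6^(1/3)*a/2) + C3*airybi(-6^(1/3)*a/2), a)


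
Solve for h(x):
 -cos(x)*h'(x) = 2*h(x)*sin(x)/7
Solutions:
 h(x) = C1*cos(x)^(2/7)


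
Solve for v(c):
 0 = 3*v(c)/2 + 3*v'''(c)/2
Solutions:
 v(c) = C3*exp(-c) + (C1*sin(sqrt(3)*c/2) + C2*cos(sqrt(3)*c/2))*exp(c/2)


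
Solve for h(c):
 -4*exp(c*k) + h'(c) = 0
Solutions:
 h(c) = C1 + 4*exp(c*k)/k


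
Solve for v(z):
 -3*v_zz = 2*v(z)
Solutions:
 v(z) = C1*sin(sqrt(6)*z/3) + C2*cos(sqrt(6)*z/3)


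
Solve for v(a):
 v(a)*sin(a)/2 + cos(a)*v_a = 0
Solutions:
 v(a) = C1*sqrt(cos(a))


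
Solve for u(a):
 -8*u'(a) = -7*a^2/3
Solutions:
 u(a) = C1 + 7*a^3/72


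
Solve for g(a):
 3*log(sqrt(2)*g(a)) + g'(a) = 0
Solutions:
 2*Integral(1/(2*log(_y) + log(2)), (_y, g(a)))/3 = C1 - a


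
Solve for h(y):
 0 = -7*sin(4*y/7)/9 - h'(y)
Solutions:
 h(y) = C1 + 49*cos(4*y/7)/36


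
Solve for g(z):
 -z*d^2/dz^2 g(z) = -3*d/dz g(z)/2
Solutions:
 g(z) = C1 + C2*z^(5/2)


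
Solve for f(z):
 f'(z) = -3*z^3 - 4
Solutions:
 f(z) = C1 - 3*z^4/4 - 4*z


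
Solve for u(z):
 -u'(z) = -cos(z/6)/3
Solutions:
 u(z) = C1 + 2*sin(z/6)


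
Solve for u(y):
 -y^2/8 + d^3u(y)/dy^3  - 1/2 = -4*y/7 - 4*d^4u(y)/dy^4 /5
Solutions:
 u(y) = C1 + C2*y + C3*y^2 + C4*exp(-5*y/4) + y^5/480 - 9*y^4/280 + 391*y^3/2100


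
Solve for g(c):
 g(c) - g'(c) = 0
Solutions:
 g(c) = C1*exp(c)


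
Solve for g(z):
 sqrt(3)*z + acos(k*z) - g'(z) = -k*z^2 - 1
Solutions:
 g(z) = C1 + k*z^3/3 + sqrt(3)*z^2/2 + z + Piecewise((z*acos(k*z) - sqrt(-k^2*z^2 + 1)/k, Ne(k, 0)), (pi*z/2, True))


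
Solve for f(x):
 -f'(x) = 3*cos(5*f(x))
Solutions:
 f(x) = -asin((C1 + exp(30*x))/(C1 - exp(30*x)))/5 + pi/5
 f(x) = asin((C1 + exp(30*x))/(C1 - exp(30*x)))/5


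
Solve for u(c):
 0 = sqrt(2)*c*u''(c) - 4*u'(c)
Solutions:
 u(c) = C1 + C2*c^(1 + 2*sqrt(2))


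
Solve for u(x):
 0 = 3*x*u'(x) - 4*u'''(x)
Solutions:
 u(x) = C1 + Integral(C2*airyai(6^(1/3)*x/2) + C3*airybi(6^(1/3)*x/2), x)


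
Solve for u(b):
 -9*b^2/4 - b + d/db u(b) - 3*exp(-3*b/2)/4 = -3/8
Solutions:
 u(b) = C1 + 3*b^3/4 + b^2/2 - 3*b/8 - exp(-3*b/2)/2


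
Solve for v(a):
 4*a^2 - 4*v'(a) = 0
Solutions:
 v(a) = C1 + a^3/3


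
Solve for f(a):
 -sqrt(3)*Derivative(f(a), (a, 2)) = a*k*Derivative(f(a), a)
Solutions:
 f(a) = Piecewise((-sqrt(2)*3^(1/4)*sqrt(pi)*C1*erf(sqrt(2)*3^(3/4)*a*sqrt(k)/6)/(2*sqrt(k)) - C2, (k > 0) | (k < 0)), (-C1*a - C2, True))


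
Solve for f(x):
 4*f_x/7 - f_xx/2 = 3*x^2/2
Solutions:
 f(x) = C1 + C2*exp(8*x/7) + 7*x^3/8 + 147*x^2/64 + 1029*x/256


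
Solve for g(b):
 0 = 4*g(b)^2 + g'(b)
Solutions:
 g(b) = 1/(C1 + 4*b)


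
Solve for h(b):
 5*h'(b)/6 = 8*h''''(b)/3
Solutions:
 h(b) = C1 + C4*exp(2^(2/3)*5^(1/3)*b/4) + (C2*sin(2^(2/3)*sqrt(3)*5^(1/3)*b/8) + C3*cos(2^(2/3)*sqrt(3)*5^(1/3)*b/8))*exp(-2^(2/3)*5^(1/3)*b/8)


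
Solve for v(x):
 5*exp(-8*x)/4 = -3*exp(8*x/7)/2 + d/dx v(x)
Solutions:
 v(x) = C1 + 21*exp(8*x/7)/16 - 5*exp(-8*x)/32


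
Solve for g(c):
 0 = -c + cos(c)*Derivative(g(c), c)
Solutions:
 g(c) = C1 + Integral(c/cos(c), c)


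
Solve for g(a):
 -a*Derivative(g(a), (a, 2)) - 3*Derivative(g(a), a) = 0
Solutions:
 g(a) = C1 + C2/a^2


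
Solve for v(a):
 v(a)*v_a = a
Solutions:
 v(a) = -sqrt(C1 + a^2)
 v(a) = sqrt(C1 + a^2)


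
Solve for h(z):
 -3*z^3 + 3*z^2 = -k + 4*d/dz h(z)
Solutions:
 h(z) = C1 + k*z/4 - 3*z^4/16 + z^3/4


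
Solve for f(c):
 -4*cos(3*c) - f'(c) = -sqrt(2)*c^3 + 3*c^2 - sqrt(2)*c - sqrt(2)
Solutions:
 f(c) = C1 + sqrt(2)*c^4/4 - c^3 + sqrt(2)*c^2/2 + sqrt(2)*c - 4*sin(3*c)/3


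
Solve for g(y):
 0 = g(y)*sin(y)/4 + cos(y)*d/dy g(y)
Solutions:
 g(y) = C1*cos(y)^(1/4)


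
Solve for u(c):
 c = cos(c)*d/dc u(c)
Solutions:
 u(c) = C1 + Integral(c/cos(c), c)


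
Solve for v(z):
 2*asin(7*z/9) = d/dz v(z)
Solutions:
 v(z) = C1 + 2*z*asin(7*z/9) + 2*sqrt(81 - 49*z^2)/7


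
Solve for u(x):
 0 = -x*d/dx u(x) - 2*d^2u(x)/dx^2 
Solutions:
 u(x) = C1 + C2*erf(x/2)


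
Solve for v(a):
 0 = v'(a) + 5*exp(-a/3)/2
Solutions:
 v(a) = C1 + 15*exp(-a/3)/2


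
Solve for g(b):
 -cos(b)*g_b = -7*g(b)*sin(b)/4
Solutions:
 g(b) = C1/cos(b)^(7/4)


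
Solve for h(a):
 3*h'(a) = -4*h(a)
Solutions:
 h(a) = C1*exp(-4*a/3)


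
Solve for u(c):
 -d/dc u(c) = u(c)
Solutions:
 u(c) = C1*exp(-c)


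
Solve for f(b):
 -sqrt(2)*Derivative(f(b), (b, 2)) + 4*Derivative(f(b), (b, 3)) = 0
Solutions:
 f(b) = C1 + C2*b + C3*exp(sqrt(2)*b/4)


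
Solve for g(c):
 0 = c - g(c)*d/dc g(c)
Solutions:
 g(c) = -sqrt(C1 + c^2)
 g(c) = sqrt(C1 + c^2)


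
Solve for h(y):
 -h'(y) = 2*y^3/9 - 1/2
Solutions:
 h(y) = C1 - y^4/18 + y/2


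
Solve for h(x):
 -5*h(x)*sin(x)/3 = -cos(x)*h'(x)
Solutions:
 h(x) = C1/cos(x)^(5/3)


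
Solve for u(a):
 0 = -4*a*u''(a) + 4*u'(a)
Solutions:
 u(a) = C1 + C2*a^2


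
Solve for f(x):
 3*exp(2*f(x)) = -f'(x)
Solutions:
 f(x) = log(-sqrt(-1/(C1 - 3*x))) - log(2)/2
 f(x) = log(-1/(C1 - 3*x))/2 - log(2)/2


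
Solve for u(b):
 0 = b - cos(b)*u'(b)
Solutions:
 u(b) = C1 + Integral(b/cos(b), b)


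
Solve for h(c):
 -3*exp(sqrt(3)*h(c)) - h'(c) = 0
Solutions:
 h(c) = sqrt(3)*(2*log(1/(C1 + 3*c)) - log(3))/6


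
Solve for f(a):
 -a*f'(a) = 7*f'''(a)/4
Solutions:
 f(a) = C1 + Integral(C2*airyai(-14^(2/3)*a/7) + C3*airybi(-14^(2/3)*a/7), a)


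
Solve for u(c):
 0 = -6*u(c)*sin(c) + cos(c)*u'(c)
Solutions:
 u(c) = C1/cos(c)^6


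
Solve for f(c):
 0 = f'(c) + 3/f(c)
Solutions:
 f(c) = -sqrt(C1 - 6*c)
 f(c) = sqrt(C1 - 6*c)


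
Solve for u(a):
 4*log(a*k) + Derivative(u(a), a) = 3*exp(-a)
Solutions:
 u(a) = C1 - 4*a*log(a*k) + 4*a - 3*exp(-a)


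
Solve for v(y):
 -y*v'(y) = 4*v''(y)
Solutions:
 v(y) = C1 + C2*erf(sqrt(2)*y/4)


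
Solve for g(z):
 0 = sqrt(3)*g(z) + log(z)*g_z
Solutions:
 g(z) = C1*exp(-sqrt(3)*li(z))


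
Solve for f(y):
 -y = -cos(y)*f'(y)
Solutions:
 f(y) = C1 + Integral(y/cos(y), y)


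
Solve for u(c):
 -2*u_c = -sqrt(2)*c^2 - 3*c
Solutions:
 u(c) = C1 + sqrt(2)*c^3/6 + 3*c^2/4


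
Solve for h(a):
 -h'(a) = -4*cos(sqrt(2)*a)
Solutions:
 h(a) = C1 + 2*sqrt(2)*sin(sqrt(2)*a)


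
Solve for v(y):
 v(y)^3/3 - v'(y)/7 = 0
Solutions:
 v(y) = -sqrt(6)*sqrt(-1/(C1 + 7*y))/2
 v(y) = sqrt(6)*sqrt(-1/(C1 + 7*y))/2


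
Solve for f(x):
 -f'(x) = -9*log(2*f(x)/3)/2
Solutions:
 -2*Integral(1/(log(_y) - log(3) + log(2)), (_y, f(x)))/9 = C1 - x


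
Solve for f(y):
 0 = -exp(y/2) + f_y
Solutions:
 f(y) = C1 + 2*exp(y/2)


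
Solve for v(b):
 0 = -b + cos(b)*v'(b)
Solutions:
 v(b) = C1 + Integral(b/cos(b), b)


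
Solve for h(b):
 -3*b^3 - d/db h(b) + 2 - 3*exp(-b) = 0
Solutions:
 h(b) = C1 - 3*b^4/4 + 2*b + 3*exp(-b)


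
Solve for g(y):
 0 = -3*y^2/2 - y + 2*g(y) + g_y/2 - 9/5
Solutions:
 g(y) = C1*exp(-4*y) + 3*y^2/4 + y/8 + 139/160


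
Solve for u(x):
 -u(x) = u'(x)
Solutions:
 u(x) = C1*exp(-x)
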